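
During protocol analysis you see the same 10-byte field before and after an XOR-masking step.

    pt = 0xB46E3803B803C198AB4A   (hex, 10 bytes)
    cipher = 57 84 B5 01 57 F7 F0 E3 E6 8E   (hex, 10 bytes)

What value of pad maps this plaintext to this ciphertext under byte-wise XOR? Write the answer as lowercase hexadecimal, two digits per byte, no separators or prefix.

e3ea8d02eff4317b4dc4

Since cipher = pt ⊕ pad, XORing both sides with pt gives pad = pt ⊕ cipher.
b4 ⊕ 57 = e3
6e ⊕ 84 = ea
38 ⊕ b5 = 8d
03 ⊕ 01 = 02
b8 ⊕ 57 = ef
03 ⊕ f7 = f4
c1 ⊕ f0 = 31
98 ⊕ e3 = 7b
ab ⊕ e6 = 4d
4a ⊕ 8e = c4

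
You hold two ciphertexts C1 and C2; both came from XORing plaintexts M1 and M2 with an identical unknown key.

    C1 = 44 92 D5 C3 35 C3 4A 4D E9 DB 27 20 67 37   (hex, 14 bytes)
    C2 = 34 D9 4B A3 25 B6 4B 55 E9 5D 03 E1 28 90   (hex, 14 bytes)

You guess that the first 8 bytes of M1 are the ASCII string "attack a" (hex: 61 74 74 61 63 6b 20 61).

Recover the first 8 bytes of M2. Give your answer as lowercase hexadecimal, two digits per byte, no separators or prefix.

113fea01731e2179

First, C1 ⊕ C2 = (M1 ⊕ K) ⊕ (M2 ⊕ K) = M1 ⊕ M2, so the key drops out. Then M2 = (M1 ⊕ M2) ⊕ M1 over the first 8 bytes.
byte 0: (44 ⊕ 34) ⊕ 61 = 70 ⊕ 61 = 11
byte 1: (92 ⊕ d9) ⊕ 74 = 4b ⊕ 74 = 3f
byte 2: (d5 ⊕ 4b) ⊕ 74 = 9e ⊕ 74 = ea
byte 3: (c3 ⊕ a3) ⊕ 61 = 60 ⊕ 61 = 01
byte 4: (35 ⊕ 25) ⊕ 63 = 10 ⊕ 63 = 73
byte 5: (c3 ⊕ b6) ⊕ 6b = 75 ⊕ 6b = 1e
byte 6: (4a ⊕ 4b) ⊕ 20 = 01 ⊕ 20 = 21
byte 7: (4d ⊕ 55) ⊕ 61 = 18 ⊕ 61 = 79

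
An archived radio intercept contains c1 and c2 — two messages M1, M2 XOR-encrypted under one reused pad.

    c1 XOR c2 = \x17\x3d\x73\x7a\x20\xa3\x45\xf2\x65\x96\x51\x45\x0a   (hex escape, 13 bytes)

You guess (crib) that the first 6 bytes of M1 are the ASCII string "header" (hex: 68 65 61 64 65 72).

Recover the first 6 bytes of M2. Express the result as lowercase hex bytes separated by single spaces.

Since c1 ⊕ c2 = M1 ⊕ M2, XORing with the guessed M1 bytes yields the corresponding M2 bytes: M2 = (c1 ⊕ c2) ⊕ M1.
17 XOR 68 = 7f
3d XOR 65 = 58
73 XOR 61 = 12
7a XOR 64 = 1e
20 XOR 65 = 45
a3 XOR 72 = d1

7f 58 12 1e 45 d1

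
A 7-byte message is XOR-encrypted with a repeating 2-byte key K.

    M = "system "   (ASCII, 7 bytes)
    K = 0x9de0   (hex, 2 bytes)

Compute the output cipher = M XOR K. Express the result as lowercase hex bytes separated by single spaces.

ee 99 ee 94 f8 8d bd

The 2-byte key repeats, so the effective keystream is 9d e0 9d e0 9d e0 9d.
byte 0: 73 ⊕ 9d = ee
byte 1: 79 ⊕ e0 = 99
byte 2: 73 ⊕ 9d = ee
byte 3: 74 ⊕ e0 = 94
byte 4: 65 ⊕ 9d = f8
byte 5: 6d ⊕ e0 = 8d
byte 6: 20 ⊕ 9d = bd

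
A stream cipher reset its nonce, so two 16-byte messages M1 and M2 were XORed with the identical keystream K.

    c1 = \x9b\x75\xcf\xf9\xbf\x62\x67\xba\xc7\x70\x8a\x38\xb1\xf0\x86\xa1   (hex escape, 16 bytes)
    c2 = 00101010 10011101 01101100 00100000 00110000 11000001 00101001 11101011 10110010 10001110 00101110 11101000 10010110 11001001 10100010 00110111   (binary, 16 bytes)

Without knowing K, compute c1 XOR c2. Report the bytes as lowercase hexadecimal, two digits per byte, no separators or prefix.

c1 ⊕ c2 = (M1 ⊕ K) ⊕ (M2 ⊕ K) = M1 ⊕ M2 — the shared key cancels under XOR.
155 ^  42 = 177
117 ^ 157 = 232
207 ^ 108 = 163
249 ^  32 = 217
191 ^  48 = 143
 98 ^ 193 = 163
103 ^  41 =  78
186 ^ 235 =  81
199 ^ 178 = 117
112 ^ 142 = 254
138 ^  46 = 164
 56 ^ 232 = 208
177 ^ 150 =  39
240 ^ 201 =  57
134 ^ 162 =  36
161 ^  55 = 150

b1e8a3d98fa34e5175fea4d027392496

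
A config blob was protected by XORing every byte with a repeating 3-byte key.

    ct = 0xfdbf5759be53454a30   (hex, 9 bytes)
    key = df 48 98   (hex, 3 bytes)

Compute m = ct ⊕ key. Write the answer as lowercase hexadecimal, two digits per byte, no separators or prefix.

22f7cf86f6cb9a02a8

The 3-byte key repeats, so the effective keystream is df 48 98 df 48 98 df 48 98.
byte 0: 11111101 ⊕ 11011111 = 00100010
byte 1: 10111111 ⊕ 01001000 = 11110111
byte 2: 01010111 ⊕ 10011000 = 11001111
byte 3: 01011001 ⊕ 11011111 = 10000110
byte 4: 10111110 ⊕ 01001000 = 11110110
byte 5: 01010011 ⊕ 10011000 = 11001011
byte 6: 01000101 ⊕ 11011111 = 10011010
byte 7: 01001010 ⊕ 01001000 = 00000010
byte 8: 00110000 ⊕ 10011000 = 10101000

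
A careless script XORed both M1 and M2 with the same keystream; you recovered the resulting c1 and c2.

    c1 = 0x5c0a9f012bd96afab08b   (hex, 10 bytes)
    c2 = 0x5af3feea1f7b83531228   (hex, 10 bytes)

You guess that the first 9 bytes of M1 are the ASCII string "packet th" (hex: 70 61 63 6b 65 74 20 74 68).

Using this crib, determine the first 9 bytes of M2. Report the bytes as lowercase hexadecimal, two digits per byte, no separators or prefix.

First, c1 ⊕ c2 = (M1 ⊕ K) ⊕ (M2 ⊕ K) = M1 ⊕ M2, so the key drops out. Then M2 = (M1 ⊕ M2) ⊕ M1 over the first 9 bytes.
byte 0: (5c XOR 5a) XOR 70 = 06 XOR 70 = 76
byte 1: (0a XOR f3) XOR 61 = f9 XOR 61 = 98
byte 2: (9f XOR fe) XOR 63 = 61 XOR 63 = 02
byte 3: (01 XOR ea) XOR 6b = eb XOR 6b = 80
byte 4: (2b XOR 1f) XOR 65 = 34 XOR 65 = 51
byte 5: (d9 XOR 7b) XOR 74 = a2 XOR 74 = d6
byte 6: (6a XOR 83) XOR 20 = e9 XOR 20 = c9
byte 7: (fa XOR 53) XOR 74 = a9 XOR 74 = dd
byte 8: (b0 XOR 12) XOR 68 = a2 XOR 68 = ca

7698028051d6c9ddca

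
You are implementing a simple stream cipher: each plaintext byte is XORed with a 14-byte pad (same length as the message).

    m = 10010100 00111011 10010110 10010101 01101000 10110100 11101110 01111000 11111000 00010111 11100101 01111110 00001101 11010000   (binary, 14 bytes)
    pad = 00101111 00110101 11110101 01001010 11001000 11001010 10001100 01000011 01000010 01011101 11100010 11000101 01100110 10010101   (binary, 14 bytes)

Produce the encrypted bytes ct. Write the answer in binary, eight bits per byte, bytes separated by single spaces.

94 XOR 2f = bb
3b XOR 35 = 0e
96 XOR f5 = 63
95 XOR 4a = df
68 XOR c8 = a0
b4 XOR ca = 7e
ee XOR 8c = 62
78 XOR 43 = 3b
f8 XOR 42 = ba
17 XOR 5d = 4a
e5 XOR e2 = 07
7e XOR c5 = bb
0d XOR 66 = 6b
d0 XOR 95 = 45

10111011 00001110 01100011 11011111 10100000 01111110 01100010 00111011 10111010 01001010 00000111 10111011 01101011 01000101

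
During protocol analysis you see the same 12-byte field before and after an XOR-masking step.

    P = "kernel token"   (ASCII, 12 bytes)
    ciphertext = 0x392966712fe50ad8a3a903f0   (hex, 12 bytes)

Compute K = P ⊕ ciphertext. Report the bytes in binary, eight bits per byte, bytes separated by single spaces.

Since ciphertext = P ⊕ K, XORing both sides with P gives K = P ⊕ ciphertext.
6b ⊕ 39 = 52
65 ⊕ 29 = 4c
72 ⊕ 66 = 14
6e ⊕ 71 = 1f
65 ⊕ 2f = 4a
6c ⊕ e5 = 89
20 ⊕ 0a = 2a
74 ⊕ d8 = ac
6f ⊕ a3 = cc
6b ⊕ a9 = c2
65 ⊕ 03 = 66
6e ⊕ f0 = 9e

01010010 01001100 00010100 00011111 01001010 10001001 00101010 10101100 11001100 11000010 01100110 10011110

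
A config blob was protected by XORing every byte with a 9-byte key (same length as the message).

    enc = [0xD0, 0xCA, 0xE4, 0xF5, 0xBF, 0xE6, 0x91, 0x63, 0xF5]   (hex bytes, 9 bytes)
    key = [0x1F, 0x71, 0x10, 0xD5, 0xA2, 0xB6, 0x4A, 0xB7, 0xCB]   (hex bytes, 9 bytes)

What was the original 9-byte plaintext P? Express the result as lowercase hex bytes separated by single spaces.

cf bb f4 20 1d 50 db d4 3e

XOR is its own inverse, so applying the key byte-wise gives the result directly.
d0 XOR 1f = cf
ca XOR 71 = bb
e4 XOR 10 = f4
f5 XOR d5 = 20
bf XOR a2 = 1d
e6 XOR b6 = 50
91 XOR 4a = db
63 XOR b7 = d4
f5 XOR cb = 3e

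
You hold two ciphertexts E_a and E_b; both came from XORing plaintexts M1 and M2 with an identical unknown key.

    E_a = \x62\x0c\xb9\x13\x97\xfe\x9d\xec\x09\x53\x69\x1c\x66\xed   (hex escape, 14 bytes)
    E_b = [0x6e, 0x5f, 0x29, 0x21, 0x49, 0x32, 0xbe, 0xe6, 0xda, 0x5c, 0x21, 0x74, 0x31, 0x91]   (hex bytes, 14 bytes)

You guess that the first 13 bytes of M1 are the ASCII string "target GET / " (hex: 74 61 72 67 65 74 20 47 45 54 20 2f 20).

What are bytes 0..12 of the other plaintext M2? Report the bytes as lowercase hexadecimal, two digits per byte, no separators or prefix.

First, E_a ⊕ E_b = (M1 ⊕ K) ⊕ (M2 ⊕ K) = M1 ⊕ M2, so the key drops out. Then M2 = (M1 ⊕ M2) ⊕ M1 over the first 13 bytes.
byte 0: (62 ^ 6e) ^ 74 = 0c ^ 74 = 78
byte 1: (0c ^ 5f) ^ 61 = 53 ^ 61 = 32
byte 2: (b9 ^ 29) ^ 72 = 90 ^ 72 = e2
byte 3: (13 ^ 21) ^ 67 = 32 ^ 67 = 55
byte 4: (97 ^ 49) ^ 65 = de ^ 65 = bb
byte 5: (fe ^ 32) ^ 74 = cc ^ 74 = b8
byte 6: (9d ^ be) ^ 20 = 23 ^ 20 = 03
byte 7: (ec ^ e6) ^ 47 = 0a ^ 47 = 4d
byte 8: (09 ^ da) ^ 45 = d3 ^ 45 = 96
byte 9: (53 ^ 5c) ^ 54 = 0f ^ 54 = 5b
byte 10: (69 ^ 21) ^ 20 = 48 ^ 20 = 68
byte 11: (1c ^ 74) ^ 2f = 68 ^ 2f = 47
byte 12: (66 ^ 31) ^ 20 = 57 ^ 20 = 77

7832e255bbb8034d965b684777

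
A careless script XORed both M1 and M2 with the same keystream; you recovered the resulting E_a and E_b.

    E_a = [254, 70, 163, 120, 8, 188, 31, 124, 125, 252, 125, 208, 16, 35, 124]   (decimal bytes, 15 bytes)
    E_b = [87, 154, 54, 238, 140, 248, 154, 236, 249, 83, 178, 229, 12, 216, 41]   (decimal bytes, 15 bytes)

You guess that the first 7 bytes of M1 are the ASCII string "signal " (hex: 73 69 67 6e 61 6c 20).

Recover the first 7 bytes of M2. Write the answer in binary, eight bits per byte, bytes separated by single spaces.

First, E_a ⊕ E_b = (M1 ⊕ K) ⊕ (M2 ⊕ K) = M1 ⊕ M2, so the key drops out. Then M2 = (M1 ⊕ M2) ⊕ M1 over the first 7 bytes.
byte 0: (fe xor 57) xor 73 = a9 xor 73 = da
byte 1: (46 xor 9a) xor 69 = dc xor 69 = b5
byte 2: (a3 xor 36) xor 67 = 95 xor 67 = f2
byte 3: (78 xor ee) xor 6e = 96 xor 6e = f8
byte 4: (08 xor 8c) xor 61 = 84 xor 61 = e5
byte 5: (bc xor f8) xor 6c = 44 xor 6c = 28
byte 6: (1f xor 9a) xor 20 = 85 xor 20 = a5

11011010 10110101 11110010 11111000 11100101 00101000 10100101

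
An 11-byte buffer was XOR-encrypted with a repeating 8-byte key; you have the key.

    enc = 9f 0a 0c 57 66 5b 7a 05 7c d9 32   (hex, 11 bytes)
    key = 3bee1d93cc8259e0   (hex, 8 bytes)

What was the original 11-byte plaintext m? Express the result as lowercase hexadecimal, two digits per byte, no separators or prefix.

a4e411c4aad923e547372f

The 8-byte key repeats, so the effective keystream is 3b ee 1d 93 cc 82 59 e0 3b ee 1d.
byte 0: 159 ^  59 = 164
byte 1:  10 ^ 238 = 228
byte 2:  12 ^  29 =  17
byte 3:  87 ^ 147 = 196
byte 4: 102 ^ 204 = 170
byte 5:  91 ^ 130 = 217
byte 6: 122 ^  89 =  35
byte 7:   5 ^ 224 = 229
byte 8: 124 ^  59 =  71
byte 9: 217 ^ 238 =  55
byte 10:  50 ^  29 =  47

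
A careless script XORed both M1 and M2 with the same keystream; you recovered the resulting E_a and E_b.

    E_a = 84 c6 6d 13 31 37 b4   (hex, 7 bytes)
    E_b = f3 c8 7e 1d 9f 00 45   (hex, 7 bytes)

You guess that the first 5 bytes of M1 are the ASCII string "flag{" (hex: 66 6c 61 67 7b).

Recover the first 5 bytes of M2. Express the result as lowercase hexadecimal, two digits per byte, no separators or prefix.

First, E_a ⊕ E_b = (M1 ⊕ K) ⊕ (M2 ⊕ K) = M1 ⊕ M2, so the key drops out. Then M2 = (M1 ⊕ M2) ⊕ M1 over the first 5 bytes.
byte 0: (84 ⊕ f3) ⊕ 66 = 77 ⊕ 66 = 11
byte 1: (c6 ⊕ c8) ⊕ 6c = 0e ⊕ 6c = 62
byte 2: (6d ⊕ 7e) ⊕ 61 = 13 ⊕ 61 = 72
byte 3: (13 ⊕ 1d) ⊕ 67 = 0e ⊕ 67 = 69
byte 4: (31 ⊕ 9f) ⊕ 7b = ae ⊕ 7b = d5

11627269d5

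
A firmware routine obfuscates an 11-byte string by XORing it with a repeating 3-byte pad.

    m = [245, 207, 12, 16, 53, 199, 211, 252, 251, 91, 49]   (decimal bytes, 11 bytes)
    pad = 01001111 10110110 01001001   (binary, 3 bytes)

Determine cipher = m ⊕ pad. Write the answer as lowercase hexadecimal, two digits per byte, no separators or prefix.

ba79455f838e9c4ab21487

The 3-byte key repeats, so the effective keystream is 4f b6 49 4f b6 49 4f b6 49 4f b6.
byte 0: f5 ^ 4f = ba
byte 1: cf ^ b6 = 79
byte 2: 0c ^ 49 = 45
byte 3: 10 ^ 4f = 5f
byte 4: 35 ^ b6 = 83
byte 5: c7 ^ 49 = 8e
byte 6: d3 ^ 4f = 9c
byte 7: fc ^ b6 = 4a
byte 8: fb ^ 49 = b2
byte 9: 5b ^ 4f = 14
byte 10: 31 ^ b6 = 87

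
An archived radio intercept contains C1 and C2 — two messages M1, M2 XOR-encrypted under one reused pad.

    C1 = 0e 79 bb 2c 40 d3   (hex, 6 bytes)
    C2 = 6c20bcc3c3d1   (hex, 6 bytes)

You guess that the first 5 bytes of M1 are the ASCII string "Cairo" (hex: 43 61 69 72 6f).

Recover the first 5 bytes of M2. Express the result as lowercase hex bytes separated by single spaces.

First, C1 ⊕ C2 = (M1 ⊕ K) ⊕ (M2 ⊕ K) = M1 ⊕ M2, so the key drops out. Then M2 = (M1 ⊕ M2) ⊕ M1 over the first 5 bytes.
byte 0: (0e XOR 6c) XOR 43 = 62 XOR 43 = 21
byte 1: (79 XOR 20) XOR 61 = 59 XOR 61 = 38
byte 2: (bb XOR bc) XOR 69 = 07 XOR 69 = 6e
byte 3: (2c XOR c3) XOR 72 = ef XOR 72 = 9d
byte 4: (40 XOR c3) XOR 6f = 83 XOR 6f = ec

21 38 6e 9d ec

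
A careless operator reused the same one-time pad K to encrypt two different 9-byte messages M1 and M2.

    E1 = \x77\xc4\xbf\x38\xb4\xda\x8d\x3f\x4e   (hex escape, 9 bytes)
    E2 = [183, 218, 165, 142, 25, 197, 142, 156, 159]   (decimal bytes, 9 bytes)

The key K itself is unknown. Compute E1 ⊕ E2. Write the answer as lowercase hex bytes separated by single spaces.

c0 1e 1a b6 ad 1f 03 a3 d1

E1 ⊕ E2 = (M1 ⊕ K) ⊕ (M2 ⊕ K) = M1 ⊕ M2 — the shared key cancels under XOR.
byte 0: 77 ⊕ b7 = c0
byte 1: c4 ⊕ da = 1e
byte 2: bf ⊕ a5 = 1a
byte 3: 38 ⊕ 8e = b6
byte 4: b4 ⊕ 19 = ad
byte 5: da ⊕ c5 = 1f
byte 6: 8d ⊕ 8e = 03
byte 7: 3f ⊕ 9c = a3
byte 8: 4e ⊕ 9f = d1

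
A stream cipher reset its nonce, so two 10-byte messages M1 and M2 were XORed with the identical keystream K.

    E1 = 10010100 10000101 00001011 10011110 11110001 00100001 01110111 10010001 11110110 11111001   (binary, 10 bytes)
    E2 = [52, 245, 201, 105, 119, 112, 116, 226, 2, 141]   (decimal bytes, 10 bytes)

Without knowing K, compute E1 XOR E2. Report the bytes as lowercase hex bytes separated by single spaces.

E1 ⊕ E2 = (M1 ⊕ K) ⊕ (M2 ⊕ K) = M1 ⊕ M2 — the shared key cancels under XOR.
10010100 XOR 00110100 = 10100000
10000101 XOR 11110101 = 01110000
00001011 XOR 11001001 = 11000010
10011110 XOR 01101001 = 11110111
11110001 XOR 01110111 = 10000110
00100001 XOR 01110000 = 01010001
01110111 XOR 01110100 = 00000011
10010001 XOR 11100010 = 01110011
11110110 XOR 00000010 = 11110100
11111001 XOR 10001101 = 01110100

a0 70 c2 f7 86 51 03 73 f4 74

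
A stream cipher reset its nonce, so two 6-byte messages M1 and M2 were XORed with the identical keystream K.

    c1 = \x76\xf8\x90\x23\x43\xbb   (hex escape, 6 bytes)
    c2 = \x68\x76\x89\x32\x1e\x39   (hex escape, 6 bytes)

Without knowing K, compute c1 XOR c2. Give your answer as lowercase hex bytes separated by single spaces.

1e 8e 19 11 5d 82

c1 ⊕ c2 = (M1 ⊕ K) ⊕ (M2 ⊕ K) = M1 ⊕ M2 — the shared key cancels under XOR.
76 xor 68 = 1e
f8 xor 76 = 8e
90 xor 89 = 19
23 xor 32 = 11
43 xor 1e = 5d
bb xor 39 = 82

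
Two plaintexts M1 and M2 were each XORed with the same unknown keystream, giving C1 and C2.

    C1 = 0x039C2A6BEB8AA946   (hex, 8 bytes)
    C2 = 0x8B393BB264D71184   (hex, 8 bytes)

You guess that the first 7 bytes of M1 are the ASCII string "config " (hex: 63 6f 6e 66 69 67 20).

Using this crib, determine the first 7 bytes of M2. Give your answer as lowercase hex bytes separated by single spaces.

eb ca 7f bf e6 3a 98

First, C1 ⊕ C2 = (M1 ⊕ K) ⊕ (M2 ⊕ K) = M1 ⊕ M2, so the key drops out. Then M2 = (M1 ⊕ M2) ⊕ M1 over the first 7 bytes.
byte 0: (03 ⊕ 8b) ⊕ 63 = 88 ⊕ 63 = eb
byte 1: (9c ⊕ 39) ⊕ 6f = a5 ⊕ 6f = ca
byte 2: (2a ⊕ 3b) ⊕ 6e = 11 ⊕ 6e = 7f
byte 3: (6b ⊕ b2) ⊕ 66 = d9 ⊕ 66 = bf
byte 4: (eb ⊕ 64) ⊕ 69 = 8f ⊕ 69 = e6
byte 5: (8a ⊕ d7) ⊕ 67 = 5d ⊕ 67 = 3a
byte 6: (a9 ⊕ 11) ⊕ 20 = b8 ⊕ 20 = 98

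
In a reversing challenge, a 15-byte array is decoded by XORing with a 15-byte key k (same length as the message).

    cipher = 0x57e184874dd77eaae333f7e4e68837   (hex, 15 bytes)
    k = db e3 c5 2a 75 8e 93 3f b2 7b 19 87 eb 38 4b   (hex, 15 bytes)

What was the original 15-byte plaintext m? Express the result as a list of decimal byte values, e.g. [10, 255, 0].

byte 0: 01010111 ^ 11011011 = 10001100
byte 1: 11100001 ^ 11100011 = 00000010
byte 2: 10000100 ^ 11000101 = 01000001
byte 3: 10000111 ^ 00101010 = 10101101
byte 4: 01001101 ^ 01110101 = 00111000
byte 5: 11010111 ^ 10001110 = 01011001
byte 6: 01111110 ^ 10010011 = 11101101
byte 7: 10101010 ^ 00111111 = 10010101
byte 8: 11100011 ^ 10110010 = 01010001
byte 9: 00110011 ^ 01111011 = 01001000
byte 10: 11110111 ^ 00011001 = 11101110
byte 11: 11100100 ^ 10000111 = 01100011
byte 12: 11100110 ^ 11101011 = 00001101
byte 13: 10001000 ^ 00111000 = 10110000
byte 14: 00110111 ^ 01001011 = 01111100

[140, 2, 65, 173, 56, 89, 237, 149, 81, 72, 238, 99, 13, 176, 124]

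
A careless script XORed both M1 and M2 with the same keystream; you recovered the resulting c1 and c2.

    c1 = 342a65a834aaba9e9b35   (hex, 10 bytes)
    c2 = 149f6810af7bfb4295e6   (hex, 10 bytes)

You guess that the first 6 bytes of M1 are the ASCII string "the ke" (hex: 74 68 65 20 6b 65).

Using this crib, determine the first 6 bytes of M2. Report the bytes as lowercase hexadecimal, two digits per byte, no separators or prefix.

First, c1 ⊕ c2 = (M1 ⊕ K) ⊕ (M2 ⊕ K) = M1 ⊕ M2, so the key drops out. Then M2 = (M1 ⊕ M2) ⊕ M1 over the first 6 bytes.
byte 0: (34 ^ 14) ^ 74 = 20 ^ 74 = 54
byte 1: (2a ^ 9f) ^ 68 = b5 ^ 68 = dd
byte 2: (65 ^ 68) ^ 65 = 0d ^ 65 = 68
byte 3: (a8 ^ 10) ^ 20 = b8 ^ 20 = 98
byte 4: (34 ^ af) ^ 6b = 9b ^ 6b = f0
byte 5: (aa ^ 7b) ^ 65 = d1 ^ 65 = b4

54dd6898f0b4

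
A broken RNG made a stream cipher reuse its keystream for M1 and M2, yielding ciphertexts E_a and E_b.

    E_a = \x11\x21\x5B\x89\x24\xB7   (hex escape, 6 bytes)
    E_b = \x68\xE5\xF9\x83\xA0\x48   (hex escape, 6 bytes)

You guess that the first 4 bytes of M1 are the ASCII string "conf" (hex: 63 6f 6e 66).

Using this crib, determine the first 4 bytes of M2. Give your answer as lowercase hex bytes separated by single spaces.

First, E_a ⊕ E_b = (M1 ⊕ K) ⊕ (M2 ⊕ K) = M1 ⊕ M2, so the key drops out. Then M2 = (M1 ⊕ M2) ⊕ M1 over the first 4 bytes.
byte 0: (11 ^ 68) ^ 63 = 79 ^ 63 = 1a
byte 1: (21 ^ e5) ^ 6f = c4 ^ 6f = ab
byte 2: (5b ^ f9) ^ 6e = a2 ^ 6e = cc
byte 3: (89 ^ 83) ^ 66 = 0a ^ 66 = 6c

1a ab cc 6c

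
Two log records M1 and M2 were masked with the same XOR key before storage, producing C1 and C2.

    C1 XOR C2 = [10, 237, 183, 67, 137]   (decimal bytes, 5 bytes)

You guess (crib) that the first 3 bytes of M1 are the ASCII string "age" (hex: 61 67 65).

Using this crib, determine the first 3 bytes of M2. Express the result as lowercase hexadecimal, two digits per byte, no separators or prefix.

Since C1 ⊕ C2 = M1 ⊕ M2, XORing with the guessed M1 bytes yields the corresponding M2 bytes: M2 = (C1 ⊕ C2) ⊕ M1.
00001010 ^ 01100001 = 01101011
11101101 ^ 01100111 = 10001010
10110111 ^ 01100101 = 11010010

6b8ad2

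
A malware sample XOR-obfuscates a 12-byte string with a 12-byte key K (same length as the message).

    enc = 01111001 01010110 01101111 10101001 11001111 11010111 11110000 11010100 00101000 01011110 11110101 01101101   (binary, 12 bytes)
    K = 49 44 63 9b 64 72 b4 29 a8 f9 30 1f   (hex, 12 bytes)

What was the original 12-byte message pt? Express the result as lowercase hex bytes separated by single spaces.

30 12 0c 32 ab a5 44 fd 80 a7 c5 72

XOR is its own inverse, so applying the key byte-wise gives the result directly.
121 ^  73 =  48
 86 ^  68 =  18
111 ^  99 =  12
169 ^ 155 =  50
207 ^ 100 = 171
215 ^ 114 = 165
240 ^ 180 =  68
212 ^  41 = 253
 40 ^ 168 = 128
 94 ^ 249 = 167
245 ^  48 = 197
109 ^  31 = 114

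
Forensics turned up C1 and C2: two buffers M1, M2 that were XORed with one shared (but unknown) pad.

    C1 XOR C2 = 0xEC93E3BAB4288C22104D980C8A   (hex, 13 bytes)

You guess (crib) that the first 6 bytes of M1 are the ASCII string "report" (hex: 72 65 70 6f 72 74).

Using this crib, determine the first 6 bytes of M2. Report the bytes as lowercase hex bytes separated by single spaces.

9e f6 93 d5 c6 5c

Since C1 ⊕ C2 = M1 ⊕ M2, XORing with the guessed M1 bytes yields the corresponding M2 bytes: M2 = (C1 ⊕ C2) ⊕ M1.
ec XOR 72 = 9e
93 XOR 65 = f6
e3 XOR 70 = 93
ba XOR 6f = d5
b4 XOR 72 = c6
28 XOR 74 = 5c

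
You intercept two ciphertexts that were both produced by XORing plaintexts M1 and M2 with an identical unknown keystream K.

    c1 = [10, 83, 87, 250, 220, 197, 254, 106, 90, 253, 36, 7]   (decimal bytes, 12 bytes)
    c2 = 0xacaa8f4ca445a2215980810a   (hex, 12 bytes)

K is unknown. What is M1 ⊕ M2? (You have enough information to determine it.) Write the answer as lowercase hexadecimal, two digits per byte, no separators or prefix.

a6f9d8b678805c4b037da50d

c1 ⊕ c2 = (M1 ⊕ K) ⊕ (M2 ⊕ K) = M1 ⊕ M2 — the shared key cancels under XOR.
00001010 xor 10101100 = 10100110
01010011 xor 10101010 = 11111001
01010111 xor 10001111 = 11011000
11111010 xor 01001100 = 10110110
11011100 xor 10100100 = 01111000
11000101 xor 01000101 = 10000000
11111110 xor 10100010 = 01011100
01101010 xor 00100001 = 01001011
01011010 xor 01011001 = 00000011
11111101 xor 10000000 = 01111101
00100100 xor 10000001 = 10100101
00000111 xor 00001010 = 00001101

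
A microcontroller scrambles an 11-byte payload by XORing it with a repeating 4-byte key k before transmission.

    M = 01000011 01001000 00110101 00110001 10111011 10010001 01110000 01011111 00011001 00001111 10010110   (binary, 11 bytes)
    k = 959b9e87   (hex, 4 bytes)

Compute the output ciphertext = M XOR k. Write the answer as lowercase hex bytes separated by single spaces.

d6 d3 ab b6 2e 0a ee d8 8c 94 08

The 4-byte key repeats, so the effective keystream is 95 9b 9e 87 95 9b 9e 87 95 9b 9e.
byte 0: 43 ^ 95 = d6
byte 1: 48 ^ 9b = d3
byte 2: 35 ^ 9e = ab
byte 3: 31 ^ 87 = b6
byte 4: bb ^ 95 = 2e
byte 5: 91 ^ 9b = 0a
byte 6: 70 ^ 9e = ee
byte 7: 5f ^ 87 = d8
byte 8: 19 ^ 95 = 8c
byte 9: 0f ^ 9b = 94
byte 10: 96 ^ 9e = 08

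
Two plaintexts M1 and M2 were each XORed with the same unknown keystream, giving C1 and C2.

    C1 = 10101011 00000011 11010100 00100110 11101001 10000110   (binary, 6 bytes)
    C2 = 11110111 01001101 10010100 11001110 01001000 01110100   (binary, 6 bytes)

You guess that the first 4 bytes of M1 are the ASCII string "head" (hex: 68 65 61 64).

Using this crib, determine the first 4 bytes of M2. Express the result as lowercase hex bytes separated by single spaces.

First, C1 ⊕ C2 = (M1 ⊕ K) ⊕ (M2 ⊕ K) = M1 ⊕ M2, so the key drops out. Then M2 = (M1 ⊕ M2) ⊕ M1 over the first 4 bytes.
byte 0: (ab XOR f7) XOR 68 = 5c XOR 68 = 34
byte 1: (03 XOR 4d) XOR 65 = 4e XOR 65 = 2b
byte 2: (d4 XOR 94) XOR 61 = 40 XOR 61 = 21
byte 3: (26 XOR ce) XOR 64 = e8 XOR 64 = 8c

34 2b 21 8c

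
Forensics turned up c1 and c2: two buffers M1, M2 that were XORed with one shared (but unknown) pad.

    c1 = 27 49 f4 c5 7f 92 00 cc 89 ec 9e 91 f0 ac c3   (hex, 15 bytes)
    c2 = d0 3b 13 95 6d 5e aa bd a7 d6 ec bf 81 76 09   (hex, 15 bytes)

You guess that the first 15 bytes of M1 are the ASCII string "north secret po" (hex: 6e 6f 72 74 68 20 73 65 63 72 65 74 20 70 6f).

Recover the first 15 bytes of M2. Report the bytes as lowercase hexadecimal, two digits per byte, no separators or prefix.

First, c1 ⊕ c2 = (M1 ⊕ K) ⊕ (M2 ⊕ K) = M1 ⊕ M2, so the key drops out. Then M2 = (M1 ⊕ M2) ⊕ M1 over the first 15 bytes.
byte 0: (27 ^ d0) ^ 6e = f7 ^ 6e = 99
byte 1: (49 ^ 3b) ^ 6f = 72 ^ 6f = 1d
byte 2: (f4 ^ 13) ^ 72 = e7 ^ 72 = 95
byte 3: (c5 ^ 95) ^ 74 = 50 ^ 74 = 24
byte 4: (7f ^ 6d) ^ 68 = 12 ^ 68 = 7a
byte 5: (92 ^ 5e) ^ 20 = cc ^ 20 = ec
byte 6: (00 ^ aa) ^ 73 = aa ^ 73 = d9
byte 7: (cc ^ bd) ^ 65 = 71 ^ 65 = 14
byte 8: (89 ^ a7) ^ 63 = 2e ^ 63 = 4d
byte 9: (ec ^ d6) ^ 72 = 3a ^ 72 = 48
byte 10: (9e ^ ec) ^ 65 = 72 ^ 65 = 17
byte 11: (91 ^ bf) ^ 74 = 2e ^ 74 = 5a
byte 12: (f0 ^ 81) ^ 20 = 71 ^ 20 = 51
byte 13: (ac ^ 76) ^ 70 = da ^ 70 = aa
byte 14: (c3 ^ 09) ^ 6f = ca ^ 6f = a5

991d95247aecd9144d48175a51aaa5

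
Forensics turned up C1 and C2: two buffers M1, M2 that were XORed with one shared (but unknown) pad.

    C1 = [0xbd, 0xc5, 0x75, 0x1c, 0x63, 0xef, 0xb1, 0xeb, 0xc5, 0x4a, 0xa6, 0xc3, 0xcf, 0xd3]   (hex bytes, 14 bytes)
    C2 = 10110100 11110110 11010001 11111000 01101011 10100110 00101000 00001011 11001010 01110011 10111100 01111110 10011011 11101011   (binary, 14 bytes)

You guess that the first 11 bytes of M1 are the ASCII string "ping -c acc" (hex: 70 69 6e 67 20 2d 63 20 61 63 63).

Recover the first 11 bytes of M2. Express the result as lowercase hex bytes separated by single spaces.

First, C1 ⊕ C2 = (M1 ⊕ K) ⊕ (M2 ⊕ K) = M1 ⊕ M2, so the key drops out. Then M2 = (M1 ⊕ M2) ⊕ M1 over the first 11 bytes.
byte 0: (bd ^ b4) ^ 70 = 09 ^ 70 = 79
byte 1: (c5 ^ f6) ^ 69 = 33 ^ 69 = 5a
byte 2: (75 ^ d1) ^ 6e = a4 ^ 6e = ca
byte 3: (1c ^ f8) ^ 67 = e4 ^ 67 = 83
byte 4: (63 ^ 6b) ^ 20 = 08 ^ 20 = 28
byte 5: (ef ^ a6) ^ 2d = 49 ^ 2d = 64
byte 6: (b1 ^ 28) ^ 63 = 99 ^ 63 = fa
byte 7: (eb ^ 0b) ^ 20 = e0 ^ 20 = c0
byte 8: (c5 ^ ca) ^ 61 = 0f ^ 61 = 6e
byte 9: (4a ^ 73) ^ 63 = 39 ^ 63 = 5a
byte 10: (a6 ^ bc) ^ 63 = 1a ^ 63 = 79

79 5a ca 83 28 64 fa c0 6e 5a 79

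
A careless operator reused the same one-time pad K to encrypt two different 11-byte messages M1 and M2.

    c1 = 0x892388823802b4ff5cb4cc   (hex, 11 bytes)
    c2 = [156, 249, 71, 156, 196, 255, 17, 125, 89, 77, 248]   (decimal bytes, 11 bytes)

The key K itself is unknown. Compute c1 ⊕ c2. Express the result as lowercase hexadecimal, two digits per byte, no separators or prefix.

15dacf1efcfda58205f934

c1 ⊕ c2 = (M1 ⊕ K) ⊕ (M2 ⊕ K) = M1 ⊕ M2 — the shared key cancels under XOR.
89 ^ 9c = 15
23 ^ f9 = da
88 ^ 47 = cf
82 ^ 9c = 1e
38 ^ c4 = fc
02 ^ ff = fd
b4 ^ 11 = a5
ff ^ 7d = 82
5c ^ 59 = 05
b4 ^ 4d = f9
cc ^ f8 = 34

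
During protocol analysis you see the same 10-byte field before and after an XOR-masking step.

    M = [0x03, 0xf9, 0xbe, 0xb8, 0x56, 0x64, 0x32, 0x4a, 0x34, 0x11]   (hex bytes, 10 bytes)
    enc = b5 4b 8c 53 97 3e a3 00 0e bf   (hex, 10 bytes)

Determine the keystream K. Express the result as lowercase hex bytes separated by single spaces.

b6 b2 32 eb c1 5a 91 4a 3a ae

Since enc = M ⊕ K, XORing both sides with M gives K = M ⊕ enc.
00000011 xor 10110101 = 10110110
11111001 xor 01001011 = 10110010
10111110 xor 10001100 = 00110010
10111000 xor 01010011 = 11101011
01010110 xor 10010111 = 11000001
01100100 xor 00111110 = 01011010
00110010 xor 10100011 = 10010001
01001010 xor 00000000 = 01001010
00110100 xor 00001110 = 00111010
00010001 xor 10111111 = 10101110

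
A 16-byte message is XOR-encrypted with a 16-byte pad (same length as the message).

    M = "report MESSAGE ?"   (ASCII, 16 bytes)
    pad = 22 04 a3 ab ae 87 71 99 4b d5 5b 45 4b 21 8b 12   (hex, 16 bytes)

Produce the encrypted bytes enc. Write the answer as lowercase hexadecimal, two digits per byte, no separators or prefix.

XOR is its own inverse, so applying the key byte-wise gives the result directly.
114 ^  34 =  80
101 ^   4 =  97
112 ^ 163 = 211
111 ^ 171 = 196
114 ^ 174 = 220
116 ^ 135 = 243
 32 ^ 113 =  81
 77 ^ 153 = 212
 69 ^  75 =  14
 83 ^ 213 = 134
 83 ^  91 =   8
 65 ^  69 =   4
 71 ^  75 =  12
 69 ^  33 = 100
 32 ^ 139 = 171
 63 ^  18 =  45

5061d3c4dcf351d40e8608040c64ab2d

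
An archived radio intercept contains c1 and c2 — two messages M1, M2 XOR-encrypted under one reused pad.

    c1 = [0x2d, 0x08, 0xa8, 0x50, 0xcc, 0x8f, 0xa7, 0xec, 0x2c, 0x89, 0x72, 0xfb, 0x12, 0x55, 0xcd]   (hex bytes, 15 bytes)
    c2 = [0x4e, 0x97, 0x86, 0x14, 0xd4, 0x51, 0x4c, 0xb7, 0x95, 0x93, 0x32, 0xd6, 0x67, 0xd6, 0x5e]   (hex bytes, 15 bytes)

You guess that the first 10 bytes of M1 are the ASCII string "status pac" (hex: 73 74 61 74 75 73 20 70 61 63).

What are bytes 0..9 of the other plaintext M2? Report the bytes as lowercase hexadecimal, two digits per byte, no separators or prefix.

First, c1 ⊕ c2 = (M1 ⊕ K) ⊕ (M2 ⊕ K) = M1 ⊕ M2, so the key drops out. Then M2 = (M1 ⊕ M2) ⊕ M1 over the first 10 bytes.
byte 0: (2d ^ 4e) ^ 73 = 63 ^ 73 = 10
byte 1: (08 ^ 97) ^ 74 = 9f ^ 74 = eb
byte 2: (a8 ^ 86) ^ 61 = 2e ^ 61 = 4f
byte 3: (50 ^ 14) ^ 74 = 44 ^ 74 = 30
byte 4: (cc ^ d4) ^ 75 = 18 ^ 75 = 6d
byte 5: (8f ^ 51) ^ 73 = de ^ 73 = ad
byte 6: (a7 ^ 4c) ^ 20 = eb ^ 20 = cb
byte 7: (ec ^ b7) ^ 70 = 5b ^ 70 = 2b
byte 8: (2c ^ 95) ^ 61 = b9 ^ 61 = d8
byte 9: (89 ^ 93) ^ 63 = 1a ^ 63 = 79

10eb4f306dadcb2bd879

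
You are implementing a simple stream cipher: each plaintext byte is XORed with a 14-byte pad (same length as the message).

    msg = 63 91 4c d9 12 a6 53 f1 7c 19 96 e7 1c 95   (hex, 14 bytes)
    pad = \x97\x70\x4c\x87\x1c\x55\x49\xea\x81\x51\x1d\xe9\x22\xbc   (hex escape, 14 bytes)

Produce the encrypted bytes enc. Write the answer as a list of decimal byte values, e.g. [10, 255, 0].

XOR is its own inverse, so applying the key byte-wise gives the result directly.
byte 0: 01100011 ⊕ 10010111 = 11110100
byte 1: 10010001 ⊕ 01110000 = 11100001
byte 2: 01001100 ⊕ 01001100 = 00000000
byte 3: 11011001 ⊕ 10000111 = 01011110
byte 4: 00010010 ⊕ 00011100 = 00001110
byte 5: 10100110 ⊕ 01010101 = 11110011
byte 6: 01010011 ⊕ 01001001 = 00011010
byte 7: 11110001 ⊕ 11101010 = 00011011
byte 8: 01111100 ⊕ 10000001 = 11111101
byte 9: 00011001 ⊕ 01010001 = 01001000
byte 10: 10010110 ⊕ 00011101 = 10001011
byte 11: 11100111 ⊕ 11101001 = 00001110
byte 12: 00011100 ⊕ 00100010 = 00111110
byte 13: 10010101 ⊕ 10111100 = 00101001

[244, 225, 0, 94, 14, 243, 26, 27, 253, 72, 139, 14, 62, 41]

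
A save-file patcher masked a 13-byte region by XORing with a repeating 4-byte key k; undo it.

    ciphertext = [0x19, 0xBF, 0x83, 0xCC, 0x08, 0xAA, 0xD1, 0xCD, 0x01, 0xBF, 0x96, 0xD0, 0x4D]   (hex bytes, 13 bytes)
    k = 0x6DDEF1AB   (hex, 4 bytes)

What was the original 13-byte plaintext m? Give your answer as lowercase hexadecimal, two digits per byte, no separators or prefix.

74617267657420666c61677b20

The 4-byte key repeats, so the effective keystream is 6d de f1 ab 6d de f1 ab 6d de f1 ab 6d.
byte 0:  25 ⊕ 109 = 116
byte 1: 191 ⊕ 222 =  97
byte 2: 131 ⊕ 241 = 114
byte 3: 204 ⊕ 171 = 103
byte 4:   8 ⊕ 109 = 101
byte 5: 170 ⊕ 222 = 116
byte 6: 209 ⊕ 241 =  32
byte 7: 205 ⊕ 171 = 102
byte 8:   1 ⊕ 109 = 108
byte 9: 191 ⊕ 222 =  97
byte 10: 150 ⊕ 241 = 103
byte 11: 208 ⊕ 171 = 123
byte 12:  77 ⊕ 109 =  32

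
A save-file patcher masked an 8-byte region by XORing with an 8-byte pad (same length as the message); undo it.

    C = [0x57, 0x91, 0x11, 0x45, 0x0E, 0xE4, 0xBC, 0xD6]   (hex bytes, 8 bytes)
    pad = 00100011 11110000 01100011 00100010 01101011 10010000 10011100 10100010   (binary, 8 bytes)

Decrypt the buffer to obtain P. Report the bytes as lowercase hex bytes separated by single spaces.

XOR is its own inverse, so applying the key byte-wise gives the result directly.
01010111 ^ 00100011 = 01110100
10010001 ^ 11110000 = 01100001
00010001 ^ 01100011 = 01110010
01000101 ^ 00100010 = 01100111
00001110 ^ 01101011 = 01100101
11100100 ^ 10010000 = 01110100
10111100 ^ 10011100 = 00100000
11010110 ^ 10100010 = 01110100

74 61 72 67 65 74 20 74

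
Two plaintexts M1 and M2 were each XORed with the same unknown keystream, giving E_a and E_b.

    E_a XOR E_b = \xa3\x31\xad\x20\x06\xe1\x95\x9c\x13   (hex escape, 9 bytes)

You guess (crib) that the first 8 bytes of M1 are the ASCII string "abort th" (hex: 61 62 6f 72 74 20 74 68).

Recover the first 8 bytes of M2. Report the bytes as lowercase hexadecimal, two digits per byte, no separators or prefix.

Since E_a ⊕ E_b = M1 ⊕ M2, XORing with the guessed M1 bytes yields the corresponding M2 bytes: M2 = (E_a ⊕ E_b) ⊕ M1.
10100011 ^ 01100001 = 11000010
00110001 ^ 01100010 = 01010011
10101101 ^ 01101111 = 11000010
00100000 ^ 01110010 = 01010010
00000110 ^ 01110100 = 01110010
11100001 ^ 00100000 = 11000001
10010101 ^ 01110100 = 11100001
10011100 ^ 01101000 = 11110100

c253c25272c1e1f4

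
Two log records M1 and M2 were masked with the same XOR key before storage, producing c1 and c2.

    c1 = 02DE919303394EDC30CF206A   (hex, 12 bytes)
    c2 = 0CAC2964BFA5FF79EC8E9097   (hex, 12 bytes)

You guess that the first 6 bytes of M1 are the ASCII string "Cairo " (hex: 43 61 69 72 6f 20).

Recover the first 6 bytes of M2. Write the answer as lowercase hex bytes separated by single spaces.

4d 13 d1 85 d3 bc

First, c1 ⊕ c2 = (M1 ⊕ K) ⊕ (M2 ⊕ K) = M1 ⊕ M2, so the key drops out. Then M2 = (M1 ⊕ M2) ⊕ M1 over the first 6 bytes.
byte 0: (02 ^ 0c) ^ 43 = 0e ^ 43 = 4d
byte 1: (de ^ ac) ^ 61 = 72 ^ 61 = 13
byte 2: (91 ^ 29) ^ 69 = b8 ^ 69 = d1
byte 3: (93 ^ 64) ^ 72 = f7 ^ 72 = 85
byte 4: (03 ^ bf) ^ 6f = bc ^ 6f = d3
byte 5: (39 ^ a5) ^ 20 = 9c ^ 20 = bc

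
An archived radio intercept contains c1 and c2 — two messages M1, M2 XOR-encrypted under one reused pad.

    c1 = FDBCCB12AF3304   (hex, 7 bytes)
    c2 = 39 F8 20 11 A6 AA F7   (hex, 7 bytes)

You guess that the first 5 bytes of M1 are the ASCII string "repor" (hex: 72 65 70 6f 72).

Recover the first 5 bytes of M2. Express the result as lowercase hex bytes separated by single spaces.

First, c1 ⊕ c2 = (M1 ⊕ K) ⊕ (M2 ⊕ K) = M1 ⊕ M2, so the key drops out. Then M2 = (M1 ⊕ M2) ⊕ M1 over the first 5 bytes.
byte 0: (fd ^ 39) ^ 72 = c4 ^ 72 = b6
byte 1: (bc ^ f8) ^ 65 = 44 ^ 65 = 21
byte 2: (cb ^ 20) ^ 70 = eb ^ 70 = 9b
byte 3: (12 ^ 11) ^ 6f = 03 ^ 6f = 6c
byte 4: (af ^ a6) ^ 72 = 09 ^ 72 = 7b

b6 21 9b 6c 7b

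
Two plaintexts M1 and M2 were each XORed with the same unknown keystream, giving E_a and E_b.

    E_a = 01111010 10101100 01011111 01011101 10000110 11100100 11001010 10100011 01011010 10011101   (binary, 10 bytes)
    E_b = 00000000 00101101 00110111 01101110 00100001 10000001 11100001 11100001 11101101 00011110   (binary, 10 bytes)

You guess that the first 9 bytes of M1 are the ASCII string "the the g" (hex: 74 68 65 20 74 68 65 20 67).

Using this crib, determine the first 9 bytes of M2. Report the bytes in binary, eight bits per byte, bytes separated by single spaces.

00001110 11101001 00001101 00010011 11010011 00001101 01001110 01100010 11010000

First, E_a ⊕ E_b = (M1 ⊕ K) ⊕ (M2 ⊕ K) = M1 ⊕ M2, so the key drops out. Then M2 = (M1 ⊕ M2) ⊕ M1 over the first 9 bytes.
byte 0: (7a XOR 00) XOR 74 = 7a XOR 74 = 0e
byte 1: (ac XOR 2d) XOR 68 = 81 XOR 68 = e9
byte 2: (5f XOR 37) XOR 65 = 68 XOR 65 = 0d
byte 3: (5d XOR 6e) XOR 20 = 33 XOR 20 = 13
byte 4: (86 XOR 21) XOR 74 = a7 XOR 74 = d3
byte 5: (e4 XOR 81) XOR 68 = 65 XOR 68 = 0d
byte 6: (ca XOR e1) XOR 65 = 2b XOR 65 = 4e
byte 7: (a3 XOR e1) XOR 20 = 42 XOR 20 = 62
byte 8: (5a XOR ed) XOR 67 = b7 XOR 67 = d0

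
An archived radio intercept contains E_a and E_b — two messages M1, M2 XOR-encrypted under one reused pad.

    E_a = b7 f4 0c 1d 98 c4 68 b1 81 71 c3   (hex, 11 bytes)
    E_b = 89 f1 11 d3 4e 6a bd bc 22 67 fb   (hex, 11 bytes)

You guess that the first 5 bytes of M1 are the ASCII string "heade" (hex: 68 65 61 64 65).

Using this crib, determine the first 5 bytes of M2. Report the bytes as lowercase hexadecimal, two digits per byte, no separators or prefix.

56607caab3

First, E_a ⊕ E_b = (M1 ⊕ K) ⊕ (M2 ⊕ K) = M1 ⊕ M2, so the key drops out. Then M2 = (M1 ⊕ M2) ⊕ M1 over the first 5 bytes.
byte 0: (b7 ^ 89) ^ 68 = 3e ^ 68 = 56
byte 1: (f4 ^ f1) ^ 65 = 05 ^ 65 = 60
byte 2: (0c ^ 11) ^ 61 = 1d ^ 61 = 7c
byte 3: (1d ^ d3) ^ 64 = ce ^ 64 = aa
byte 4: (98 ^ 4e) ^ 65 = d6 ^ 65 = b3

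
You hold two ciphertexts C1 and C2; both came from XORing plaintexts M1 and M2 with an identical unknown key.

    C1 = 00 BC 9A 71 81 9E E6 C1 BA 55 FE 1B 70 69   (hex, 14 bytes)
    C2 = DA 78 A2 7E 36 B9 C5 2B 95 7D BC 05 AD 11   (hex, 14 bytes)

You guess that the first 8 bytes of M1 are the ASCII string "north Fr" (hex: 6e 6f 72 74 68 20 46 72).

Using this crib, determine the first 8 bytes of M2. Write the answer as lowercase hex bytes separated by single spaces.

First, C1 ⊕ C2 = (M1 ⊕ K) ⊕ (M2 ⊕ K) = M1 ⊕ M2, so the key drops out. Then M2 = (M1 ⊕ M2) ⊕ M1 over the first 8 bytes.
byte 0: (00 xor da) xor 6e = da xor 6e = b4
byte 1: (bc xor 78) xor 6f = c4 xor 6f = ab
byte 2: (9a xor a2) xor 72 = 38 xor 72 = 4a
byte 3: (71 xor 7e) xor 74 = 0f xor 74 = 7b
byte 4: (81 xor 36) xor 68 = b7 xor 68 = df
byte 5: (9e xor b9) xor 20 = 27 xor 20 = 07
byte 6: (e6 xor c5) xor 46 = 23 xor 46 = 65
byte 7: (c1 xor 2b) xor 72 = ea xor 72 = 98

b4 ab 4a 7b df 07 65 98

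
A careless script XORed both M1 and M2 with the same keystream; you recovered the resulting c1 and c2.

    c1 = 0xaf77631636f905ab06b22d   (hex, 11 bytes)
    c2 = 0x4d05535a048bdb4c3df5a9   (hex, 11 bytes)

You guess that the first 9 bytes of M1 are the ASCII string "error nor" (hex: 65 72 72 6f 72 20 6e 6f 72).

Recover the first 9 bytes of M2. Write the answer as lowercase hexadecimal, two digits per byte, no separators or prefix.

870042234052b08849

First, c1 ⊕ c2 = (M1 ⊕ K) ⊕ (M2 ⊕ K) = M1 ⊕ M2, so the key drops out. Then M2 = (M1 ⊕ M2) ⊕ M1 over the first 9 bytes.
byte 0: (af XOR 4d) XOR 65 = e2 XOR 65 = 87
byte 1: (77 XOR 05) XOR 72 = 72 XOR 72 = 00
byte 2: (63 XOR 53) XOR 72 = 30 XOR 72 = 42
byte 3: (16 XOR 5a) XOR 6f = 4c XOR 6f = 23
byte 4: (36 XOR 04) XOR 72 = 32 XOR 72 = 40
byte 5: (f9 XOR 8b) XOR 20 = 72 XOR 20 = 52
byte 6: (05 XOR db) XOR 6e = de XOR 6e = b0
byte 7: (ab XOR 4c) XOR 6f = e7 XOR 6f = 88
byte 8: (06 XOR 3d) XOR 72 = 3b XOR 72 = 49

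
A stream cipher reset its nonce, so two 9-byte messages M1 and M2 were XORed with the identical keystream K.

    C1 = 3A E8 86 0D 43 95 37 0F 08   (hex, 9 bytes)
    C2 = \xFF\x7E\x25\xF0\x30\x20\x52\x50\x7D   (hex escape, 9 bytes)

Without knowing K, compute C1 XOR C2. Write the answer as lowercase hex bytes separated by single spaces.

c5 96 a3 fd 73 b5 65 5f 75

C1 ⊕ C2 = (M1 ⊕ K) ⊕ (M2 ⊕ K) = M1 ⊕ M2 — the shared key cancels under XOR.
3a ^ ff = c5
e8 ^ 7e = 96
86 ^ 25 = a3
0d ^ f0 = fd
43 ^ 30 = 73
95 ^ 20 = b5
37 ^ 52 = 65
0f ^ 50 = 5f
08 ^ 7d = 75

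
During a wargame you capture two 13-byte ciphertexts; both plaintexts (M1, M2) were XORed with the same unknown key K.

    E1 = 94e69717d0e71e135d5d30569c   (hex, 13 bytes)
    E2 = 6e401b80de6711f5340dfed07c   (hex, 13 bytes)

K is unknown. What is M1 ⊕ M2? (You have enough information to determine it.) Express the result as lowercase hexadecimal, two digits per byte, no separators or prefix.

E1 ⊕ E2 = (M1 ⊕ K) ⊕ (M2 ⊕ K) = M1 ⊕ M2 — the shared key cancels under XOR.
byte 0: 94 ^ 6e = fa
byte 1: e6 ^ 40 = a6
byte 2: 97 ^ 1b = 8c
byte 3: 17 ^ 80 = 97
byte 4: d0 ^ de = 0e
byte 5: e7 ^ 67 = 80
byte 6: 1e ^ 11 = 0f
byte 7: 13 ^ f5 = e6
byte 8: 5d ^ 34 = 69
byte 9: 5d ^ 0d = 50
byte 10: 30 ^ fe = ce
byte 11: 56 ^ d0 = 86
byte 12: 9c ^ 7c = e0

faa68c970e800fe66950ce86e0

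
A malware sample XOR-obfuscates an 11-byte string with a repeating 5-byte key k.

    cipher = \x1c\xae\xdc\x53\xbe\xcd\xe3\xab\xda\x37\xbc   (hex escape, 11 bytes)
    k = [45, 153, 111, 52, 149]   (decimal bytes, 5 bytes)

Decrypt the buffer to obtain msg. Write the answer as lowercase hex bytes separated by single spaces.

The 5-byte key repeats, so the effective keystream is 2d 99 6f 34 95 2d 99 6f 34 95 2d.
byte 0: 1c XOR 2d = 31
byte 1: ae XOR 99 = 37
byte 2: dc XOR 6f = b3
byte 3: 53 XOR 34 = 67
byte 4: be XOR 95 = 2b
byte 5: cd XOR 2d = e0
byte 6: e3 XOR 99 = 7a
byte 7: ab XOR 6f = c4
byte 8: da XOR 34 = ee
byte 9: 37 XOR 95 = a2
byte 10: bc XOR 2d = 91

31 37 b3 67 2b e0 7a c4 ee a2 91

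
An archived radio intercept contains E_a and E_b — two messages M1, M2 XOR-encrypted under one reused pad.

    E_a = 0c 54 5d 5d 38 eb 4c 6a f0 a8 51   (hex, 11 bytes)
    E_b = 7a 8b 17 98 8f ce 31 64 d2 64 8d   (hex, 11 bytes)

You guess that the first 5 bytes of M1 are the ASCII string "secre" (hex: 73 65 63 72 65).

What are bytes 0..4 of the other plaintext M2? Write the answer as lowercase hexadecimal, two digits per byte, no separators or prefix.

First, E_a ⊕ E_b = (M1 ⊕ K) ⊕ (M2 ⊕ K) = M1 ⊕ M2, so the key drops out. Then M2 = (M1 ⊕ M2) ⊕ M1 over the first 5 bytes.
byte 0: (0c XOR 7a) XOR 73 = 76 XOR 73 = 05
byte 1: (54 XOR 8b) XOR 65 = df XOR 65 = ba
byte 2: (5d XOR 17) XOR 63 = 4a XOR 63 = 29
byte 3: (5d XOR 98) XOR 72 = c5 XOR 72 = b7
byte 4: (38 XOR 8f) XOR 65 = b7 XOR 65 = d2

05ba29b7d2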